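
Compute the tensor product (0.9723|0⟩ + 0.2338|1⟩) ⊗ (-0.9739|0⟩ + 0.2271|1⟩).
-0.9469|00⟩ + 0.2208|01⟩ - 0.2277|10⟩ + 0.0531|11⟩

amp(|b₁b₂…⟩) = product of the factor amplitudes for bits b₁, b₂, …; only kets whose every factor amplitude is nonzero survive.
|00⟩: (0.9723)(-0.9739) = -0.9469
|01⟩: (0.9723)(0.2271) = 0.2208
|10⟩: (0.2338)(-0.9739) = -0.2277
|11⟩: (0.2338)(0.2271) = 0.0531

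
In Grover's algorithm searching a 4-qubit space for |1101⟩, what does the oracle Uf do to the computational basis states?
Uf|x⟩ = -|x⟩ if x = 1101, else |x⟩ (phase flip on target)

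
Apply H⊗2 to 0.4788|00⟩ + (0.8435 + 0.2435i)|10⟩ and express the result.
(0.6612 + 0.1218i)|00⟩ + (0.6612 + 0.1218i)|01⟩ + (-0.1824 - 0.1218i)|10⟩ + (-0.1824 - 0.1218i)|11⟩

H⊗2 gives amp(|y⟩) = (1/2) Σ_x (−1)^(x·y) amp(|x⟩), where x·y is the number of positions in which both x and y have a 1.
|00⟩: (0.4788 + (0.8435 + 0.2435i))/2 = (0.6612 + 0.1218i)
|01⟩: (0.4788 + (0.8435 + 0.2435i))/2 = (0.6612 + 0.1218i)
|10⟩: (0.4788 - (0.8435 + 0.2435i))/2 = (-0.1824 - 0.1218i)
|11⟩: (0.4788 - (0.8435 + 0.2435i))/2 = (-0.1824 - 0.1218i)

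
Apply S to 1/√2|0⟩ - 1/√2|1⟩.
1/√2|0⟩ - (1/√2)i|1⟩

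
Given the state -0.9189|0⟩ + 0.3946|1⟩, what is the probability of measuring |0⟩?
0.8444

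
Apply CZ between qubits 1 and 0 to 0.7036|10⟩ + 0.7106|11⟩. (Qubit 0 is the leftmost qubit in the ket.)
0.7036|10⟩ - 0.7106|11⟩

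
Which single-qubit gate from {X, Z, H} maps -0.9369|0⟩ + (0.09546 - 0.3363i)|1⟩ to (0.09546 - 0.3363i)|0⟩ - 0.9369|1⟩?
X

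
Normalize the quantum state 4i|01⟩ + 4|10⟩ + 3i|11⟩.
0.6247i|01⟩ + 0.6247|10⟩ + 0.4685i|11⟩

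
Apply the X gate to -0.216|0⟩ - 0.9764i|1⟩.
-0.9764i|0⟩ - 0.216|1⟩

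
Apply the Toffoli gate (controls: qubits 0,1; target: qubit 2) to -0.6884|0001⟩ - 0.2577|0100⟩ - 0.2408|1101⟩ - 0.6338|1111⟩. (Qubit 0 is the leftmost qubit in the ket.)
-0.6884|0001⟩ - 0.2577|0100⟩ - 0.6338|1101⟩ - 0.2408|1111⟩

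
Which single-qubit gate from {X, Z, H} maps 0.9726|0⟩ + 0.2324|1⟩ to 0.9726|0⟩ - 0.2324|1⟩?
Z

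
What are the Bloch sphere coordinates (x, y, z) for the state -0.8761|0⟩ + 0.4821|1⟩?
(-0.8447, 0, 0.5351)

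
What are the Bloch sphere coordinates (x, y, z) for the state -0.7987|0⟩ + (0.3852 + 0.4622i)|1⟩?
(-0.6153, -0.7383, 0.2759)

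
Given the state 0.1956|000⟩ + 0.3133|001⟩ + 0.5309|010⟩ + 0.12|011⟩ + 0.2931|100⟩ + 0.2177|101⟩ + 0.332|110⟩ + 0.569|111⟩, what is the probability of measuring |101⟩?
0.04739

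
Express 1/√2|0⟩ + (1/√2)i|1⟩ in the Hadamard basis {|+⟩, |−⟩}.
(1/2 + (1/2)i)|+⟩ + (1/2 - (1/2)i)|−⟩

With |ψ⟩ = α|0⟩ + β|1⟩, the Hadamard-basis coefficients are ⟨+|ψ⟩ = (α + β)/√2 and ⟨−|ψ⟩ = (α − β)/√2.
Here α = 1/√2, β = (1/√2)i: (α + β)/√2 = (1/2 + (1/2)i), (α − β)/√2 = (1/2 - (1/2)i).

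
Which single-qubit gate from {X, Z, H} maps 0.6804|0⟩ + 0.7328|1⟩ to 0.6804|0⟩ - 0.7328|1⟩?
Z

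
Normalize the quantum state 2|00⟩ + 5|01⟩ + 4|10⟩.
0.2981|00⟩ + 0.7454|01⟩ + 0.5963|10⟩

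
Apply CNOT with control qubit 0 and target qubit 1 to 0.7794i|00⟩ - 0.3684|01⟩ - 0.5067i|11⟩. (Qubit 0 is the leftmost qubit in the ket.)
0.7794i|00⟩ - 0.3684|01⟩ - 0.5067i|10⟩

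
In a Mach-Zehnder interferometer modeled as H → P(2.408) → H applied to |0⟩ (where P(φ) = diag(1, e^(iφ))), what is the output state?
(0.1286 + 0.3348i)|0⟩ + (0.8714 - 0.3348i)|1⟩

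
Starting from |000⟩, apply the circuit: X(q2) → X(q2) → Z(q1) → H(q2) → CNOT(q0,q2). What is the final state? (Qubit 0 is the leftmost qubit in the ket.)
1/√2|000⟩ + 1/√2|001⟩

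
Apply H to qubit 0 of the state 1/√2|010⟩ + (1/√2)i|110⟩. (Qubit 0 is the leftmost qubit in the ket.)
(1/2 + (1/2)i)|010⟩ + (1/2 - (1/2)i)|110⟩

H on qubit 0 mixes each pair of kets that differ only in qubit 0: amplitudes (a, b) of (|…0…⟩, |…1…⟩) become ((a + b)/√2, (a − b)/√2). Kets absent from the input have amplitude 0.
(|010⟩, |110⟩): (a, b) = (1/√2, (1/√2)i) → ((1/2 + (1/2)i), (1/2 - (1/2)i))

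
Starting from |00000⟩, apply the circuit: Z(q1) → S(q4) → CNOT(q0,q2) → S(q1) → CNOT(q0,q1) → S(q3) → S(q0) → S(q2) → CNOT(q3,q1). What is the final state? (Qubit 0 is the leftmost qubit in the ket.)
|00000⟩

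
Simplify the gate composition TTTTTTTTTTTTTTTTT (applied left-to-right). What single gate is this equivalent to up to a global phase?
T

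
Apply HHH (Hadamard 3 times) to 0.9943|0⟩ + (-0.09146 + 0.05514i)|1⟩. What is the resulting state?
(0.6384 + 0.03899i)|0⟩ + (0.7677 - 0.03899i)|1⟩

H² = I, so H^3 = H: a single Hadamard. With (a, b) = (0.9943, (-0.09146 + 0.05514i)), H gives ((a + b)/√2, (a − b)/√2) = ((0.6384 + 0.03899i), (0.7677 - 0.03899i)).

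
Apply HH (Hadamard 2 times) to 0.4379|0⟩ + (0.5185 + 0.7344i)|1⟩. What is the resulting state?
0.4379|0⟩ + (0.5185 + 0.7344i)|1⟩

H² = I, so an even number of Hadamards cancels: H^2 = I and the state is unchanged.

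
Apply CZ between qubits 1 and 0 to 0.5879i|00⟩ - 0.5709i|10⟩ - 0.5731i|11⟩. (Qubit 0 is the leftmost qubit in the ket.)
0.5879i|00⟩ - 0.5709i|10⟩ + 0.5731i|11⟩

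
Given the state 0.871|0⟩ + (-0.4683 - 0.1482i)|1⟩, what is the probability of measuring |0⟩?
0.7586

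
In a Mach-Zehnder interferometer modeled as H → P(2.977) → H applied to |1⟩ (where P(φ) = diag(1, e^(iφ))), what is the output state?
(0.9932 - 0.08193i)|0⟩ + (0.006757 + 0.08193i)|1⟩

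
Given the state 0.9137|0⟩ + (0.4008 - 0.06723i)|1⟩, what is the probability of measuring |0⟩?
0.8348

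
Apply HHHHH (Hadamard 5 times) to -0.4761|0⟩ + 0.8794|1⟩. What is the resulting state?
0.2852|0⟩ - 0.9585|1⟩

H² = I, so H^5 = H: a single Hadamard. With (a, b) = (-0.4761, 0.8794), H gives ((a + b)/√2, (a − b)/√2) = (0.2852, -0.9585).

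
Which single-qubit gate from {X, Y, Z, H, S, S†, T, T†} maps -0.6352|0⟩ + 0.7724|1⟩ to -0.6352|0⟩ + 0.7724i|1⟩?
S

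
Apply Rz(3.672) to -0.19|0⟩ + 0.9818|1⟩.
(0.0498 + 0.1834i)|0⟩ + (-0.2573 + 0.9475i)|1⟩

Rz(3.672) = [[e^(−iθ/2), 0], [0, e^(iθ/2)]] with e^(±iθ/2) = cos(θ/2) ± i·sin(θ/2); θ = 3.672, cos(θ/2) ≈ -0.262106, sin(θ/2) ≈ 0.965039.
With a = amp(|0⟩) = -0.19 and b = amp(|1⟩) = 0.9818:
new amp(|0⟩) = (-0.262106 - 0.965039i)·a = (0.0498 + 0.1834i)
new amp(|1⟩) = (-0.262106 + 0.965039i)·b = (-0.2573 + 0.9475i)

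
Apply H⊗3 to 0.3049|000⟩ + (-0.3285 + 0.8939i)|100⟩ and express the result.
(-0.008344 + 0.316i)|000⟩ + (-0.008344 + 0.316i)|001⟩ + (-0.008344 + 0.316i)|010⟩ + (-0.008344 + 0.316i)|011⟩ + (0.2239 - 0.316i)|100⟩ + (0.2239 - 0.316i)|101⟩ + (0.2239 - 0.316i)|110⟩ + (0.2239 - 0.316i)|111⟩

H⊗3 gives amp(|y⟩) = (1/2√2) Σ_x (−1)^(x·y) amp(|x⟩), where x·y is the number of positions in which both x and y have a 1.
|000⟩: (0.3049 + (-0.3285 + 0.8939i))/(2√2) = (-0.008344 + 0.316i)
|001⟩: (0.3049 + (-0.3285 + 0.8939i))/(2√2) = (-0.008344 + 0.316i)
|010⟩: (0.3049 + (-0.3285 + 0.8939i))/(2√2) = (-0.008344 + 0.316i)
|011⟩: (0.3049 + (-0.3285 + 0.8939i))/(2√2) = (-0.008344 + 0.316i)
|100⟩: (0.3049 - (-0.3285 + 0.8939i))/(2√2) = (0.2239 - 0.316i)
|101⟩: (0.3049 - (-0.3285 + 0.8939i))/(2√2) = (0.2239 - 0.316i)
|110⟩: (0.3049 - (-0.3285 + 0.8939i))/(2√2) = (0.2239 - 0.316i)
|111⟩: (0.3049 - (-0.3285 + 0.8939i))/(2√2) = (0.2239 - 0.316i)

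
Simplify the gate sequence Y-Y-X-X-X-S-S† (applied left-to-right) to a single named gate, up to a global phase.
X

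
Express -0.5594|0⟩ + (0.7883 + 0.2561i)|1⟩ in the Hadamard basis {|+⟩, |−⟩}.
(0.1619 + 0.1811i)|+⟩ + (-0.953 - 0.1811i)|−⟩

With |ψ⟩ = α|0⟩ + β|1⟩, the Hadamard-basis coefficients are ⟨+|ψ⟩ = (α + β)/√2 and ⟨−|ψ⟩ = (α − β)/√2.
Here α = -0.5594, β = (0.7883 + 0.2561i): (α + β)/√2 = (0.1619 + 0.1811i), (α − β)/√2 = (-0.953 - 0.1811i).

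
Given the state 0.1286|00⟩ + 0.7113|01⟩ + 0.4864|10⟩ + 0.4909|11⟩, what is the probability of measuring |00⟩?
0.01654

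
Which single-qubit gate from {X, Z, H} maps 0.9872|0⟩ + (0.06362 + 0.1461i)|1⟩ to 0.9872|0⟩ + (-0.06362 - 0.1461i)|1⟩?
Z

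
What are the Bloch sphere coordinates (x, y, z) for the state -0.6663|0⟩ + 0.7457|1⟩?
(-0.9937, 0, -0.1121)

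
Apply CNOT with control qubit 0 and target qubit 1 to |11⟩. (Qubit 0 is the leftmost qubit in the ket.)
|10⟩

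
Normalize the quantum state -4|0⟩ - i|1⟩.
-0.9701|0⟩ - 0.2425i|1⟩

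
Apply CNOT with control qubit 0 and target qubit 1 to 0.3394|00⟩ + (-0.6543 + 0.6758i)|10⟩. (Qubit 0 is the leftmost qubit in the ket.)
0.3394|00⟩ + (-0.6543 + 0.6758i)|11⟩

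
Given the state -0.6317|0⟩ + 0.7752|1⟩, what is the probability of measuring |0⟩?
0.399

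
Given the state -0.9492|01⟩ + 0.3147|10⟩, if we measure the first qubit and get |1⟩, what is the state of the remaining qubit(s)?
|0⟩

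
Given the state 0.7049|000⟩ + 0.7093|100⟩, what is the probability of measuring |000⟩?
0.4969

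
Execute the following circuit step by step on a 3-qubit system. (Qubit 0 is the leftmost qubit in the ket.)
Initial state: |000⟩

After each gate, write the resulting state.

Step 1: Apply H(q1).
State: 1/√2|000⟩ + 1/√2|010⟩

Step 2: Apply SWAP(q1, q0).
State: 1/√2|000⟩ + 1/√2|100⟩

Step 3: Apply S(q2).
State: 1/√2|000⟩ + 1/√2|100⟩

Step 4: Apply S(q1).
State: 1/√2|000⟩ + 1/√2|100⟩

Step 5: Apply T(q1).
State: 1/√2|000⟩ + 1/√2|100⟩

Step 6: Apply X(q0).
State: 1/√2|000⟩ + 1/√2|100⟩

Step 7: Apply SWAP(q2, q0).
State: 1/√2|000⟩ + 1/√2|001⟩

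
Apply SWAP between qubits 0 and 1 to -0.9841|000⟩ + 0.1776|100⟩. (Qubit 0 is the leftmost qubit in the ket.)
-0.9841|000⟩ + 0.1776|010⟩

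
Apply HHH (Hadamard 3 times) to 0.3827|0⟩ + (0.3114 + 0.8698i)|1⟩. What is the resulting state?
(0.4908 + 0.615i)|0⟩ + (0.05042 - 0.615i)|1⟩

H² = I, so H^3 = H: a single Hadamard. With (a, b) = (0.3827, (0.3114 + 0.8698i)), H gives ((a + b)/√2, (a − b)/√2) = ((0.4908 + 0.615i), (0.05042 - 0.615i)).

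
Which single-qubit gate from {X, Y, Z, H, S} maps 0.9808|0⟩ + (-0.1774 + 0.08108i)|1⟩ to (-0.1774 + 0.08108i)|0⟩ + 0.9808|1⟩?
X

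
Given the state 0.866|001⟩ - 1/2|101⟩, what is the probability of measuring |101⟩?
1/4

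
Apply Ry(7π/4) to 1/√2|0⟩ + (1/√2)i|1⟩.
(-0.6533 - 0.2706i)|0⟩ + (0.2706 - 0.6533i)|1⟩

Ry(7π/4) = [[cos(θ/2), −sin(θ/2)], [sin(θ/2), cos(θ/2)]]; θ = 7π/4, cos(θ/2) ≈ -0.92388, sin(θ/2) ≈ 0.382683.
With a = amp(|0⟩) = 1/√2 and b = amp(|1⟩) = (1/√2)i:
new amp(|0⟩) = (-0.92388)·a + (-0.382683)·b = (-0.6533 - 0.2706i)
new amp(|1⟩) = (0.382683)·a + (-0.92388)·b = (0.2706 - 0.6533i)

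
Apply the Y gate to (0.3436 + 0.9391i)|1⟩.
(0.9391 - 0.3436i)|0⟩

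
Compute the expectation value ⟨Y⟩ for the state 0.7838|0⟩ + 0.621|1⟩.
0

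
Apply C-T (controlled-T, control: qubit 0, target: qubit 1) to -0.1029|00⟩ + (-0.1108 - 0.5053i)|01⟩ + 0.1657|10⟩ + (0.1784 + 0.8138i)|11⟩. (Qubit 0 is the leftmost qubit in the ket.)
-0.1029|00⟩ + (-0.1108 - 0.5053i)|01⟩ + 0.1657|10⟩ + (-0.4493 + 0.7016i)|11⟩

C-T leaves the control-|0⟩ kets |00⟩, |01⟩ unchanged and applies T to qubit 1 on the control-|1⟩ pair (|10⟩, |11⟩).
T = [[1, 0], [0, (1/√2 + (1/√2)i)]].
With a = amp(|10⟩) = 0.1657 and b = amp(|11⟩) = (0.1784 + 0.8138i):
new amp(|10⟩) = (1)·a = 0.1657
new amp(|11⟩) = (1/√2 + (1/√2)i)·b = (-0.4493 + 0.7016i)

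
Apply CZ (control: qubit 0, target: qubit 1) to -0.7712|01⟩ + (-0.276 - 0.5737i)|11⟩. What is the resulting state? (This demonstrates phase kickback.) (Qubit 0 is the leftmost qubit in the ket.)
-0.7712|01⟩ + (0.276 + 0.5737i)|11⟩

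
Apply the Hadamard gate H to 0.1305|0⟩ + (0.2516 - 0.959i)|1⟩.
(0.2702 - 0.6781i)|0⟩ + (-0.08563 + 0.6781i)|1⟩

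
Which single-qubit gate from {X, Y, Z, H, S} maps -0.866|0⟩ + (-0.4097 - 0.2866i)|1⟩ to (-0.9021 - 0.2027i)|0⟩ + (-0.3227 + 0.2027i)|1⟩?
H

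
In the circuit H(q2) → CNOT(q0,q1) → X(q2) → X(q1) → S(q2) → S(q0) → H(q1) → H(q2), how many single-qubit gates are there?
7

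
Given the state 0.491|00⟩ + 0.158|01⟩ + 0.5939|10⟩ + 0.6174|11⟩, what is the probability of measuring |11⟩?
0.3812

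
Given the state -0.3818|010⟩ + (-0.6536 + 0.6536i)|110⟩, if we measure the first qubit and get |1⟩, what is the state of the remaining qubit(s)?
(-1/√2 + (1/√2)i)|10⟩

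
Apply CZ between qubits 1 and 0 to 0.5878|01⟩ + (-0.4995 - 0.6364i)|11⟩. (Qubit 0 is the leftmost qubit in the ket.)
0.5878|01⟩ + (0.4995 + 0.6364i)|11⟩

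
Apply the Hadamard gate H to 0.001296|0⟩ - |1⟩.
-0.7062|0⟩ + 0.708|1⟩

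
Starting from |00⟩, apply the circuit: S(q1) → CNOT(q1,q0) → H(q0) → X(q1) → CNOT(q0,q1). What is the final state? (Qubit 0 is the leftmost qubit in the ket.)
1/√2|01⟩ + 1/√2|10⟩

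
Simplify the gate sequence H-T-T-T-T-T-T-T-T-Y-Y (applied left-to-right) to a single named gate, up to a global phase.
H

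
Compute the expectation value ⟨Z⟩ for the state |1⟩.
-1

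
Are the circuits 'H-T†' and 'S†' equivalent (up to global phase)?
No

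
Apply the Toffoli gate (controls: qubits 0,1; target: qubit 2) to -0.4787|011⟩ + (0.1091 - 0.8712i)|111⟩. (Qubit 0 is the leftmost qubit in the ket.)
-0.4787|011⟩ + (0.1091 - 0.8712i)|110⟩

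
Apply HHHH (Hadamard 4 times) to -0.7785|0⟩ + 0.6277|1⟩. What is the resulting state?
-0.7785|0⟩ + 0.6277|1⟩

H² = I, so an even number of Hadamards cancels: H^4 = I and the state is unchanged.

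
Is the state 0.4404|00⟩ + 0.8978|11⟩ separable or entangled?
Entangled

Writing the state as a|00⟩ + b|01⟩ + c|10⟩ + d|11⟩, it is a product state iff ad − bc = 0.
Here (a, b, c, d) = (0.4404, 0, 0, 0.8978): ad − bc = (0.4404)(0.8978) − (0)(0) = 0.3954 ≠ 0, so the state is entangled.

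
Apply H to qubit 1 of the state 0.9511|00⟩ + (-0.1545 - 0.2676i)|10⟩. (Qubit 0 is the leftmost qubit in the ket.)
0.6725|00⟩ + 0.6725|01⟩ + (-0.1092 - 0.1892i)|10⟩ + (-0.1092 - 0.1892i)|11⟩

H on qubit 1 mixes each pair of kets that differ only in qubit 1: amplitudes (a, b) of (|…0…⟩, |…1…⟩) become ((a + b)/√2, (a − b)/√2). Kets absent from the input have amplitude 0.
(|00⟩, |01⟩): (a, b) = (0.9511, 0) → (0.6725, 0.6725)
(|10⟩, |11⟩): (a, b) = ((-0.1545 - 0.2676i), 0) → ((-0.1092 - 0.1892i), (-0.1092 - 0.1892i))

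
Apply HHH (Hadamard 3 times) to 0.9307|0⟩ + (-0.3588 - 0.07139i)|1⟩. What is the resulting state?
(0.4044 - 0.05048i)|0⟩ + (0.9118 + 0.05048i)|1⟩

H² = I, so H^3 = H: a single Hadamard. With (a, b) = (0.9307, (-0.3588 - 0.07139i)), H gives ((a + b)/√2, (a − b)/√2) = ((0.4044 - 0.05048i), (0.9118 + 0.05048i)).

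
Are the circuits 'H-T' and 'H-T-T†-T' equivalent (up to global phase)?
Yes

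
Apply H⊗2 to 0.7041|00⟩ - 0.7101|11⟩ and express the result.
-0.003|00⟩ + 0.7071|01⟩ + 0.7071|10⟩ - 0.003|11⟩

H⊗2 gives amp(|y⟩) = (1/2) Σ_x (−1)^(x·y) amp(|x⟩), where x·y is the number of positions in which both x and y have a 1.
|00⟩: (0.7041 - 0.7101)/2 = -0.003
|01⟩: (0.7041 + 0.7101)/2 = 0.7071
|10⟩: (0.7041 + 0.7101)/2 = 0.7071
|11⟩: (0.7041 - 0.7101)/2 = -0.003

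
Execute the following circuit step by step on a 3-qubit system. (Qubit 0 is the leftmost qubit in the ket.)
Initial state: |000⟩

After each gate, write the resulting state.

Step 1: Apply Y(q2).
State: i|001⟩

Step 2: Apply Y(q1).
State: -|011⟩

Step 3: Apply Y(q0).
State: -i|111⟩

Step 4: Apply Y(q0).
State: -|011⟩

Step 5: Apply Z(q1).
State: |011⟩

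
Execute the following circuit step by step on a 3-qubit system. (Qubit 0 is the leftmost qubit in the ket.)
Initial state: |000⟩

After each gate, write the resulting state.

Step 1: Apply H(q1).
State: 1/√2|000⟩ + 1/√2|010⟩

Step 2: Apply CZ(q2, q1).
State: 1/√2|000⟩ + 1/√2|010⟩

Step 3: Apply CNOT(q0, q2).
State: 1/√2|000⟩ + 1/√2|010⟩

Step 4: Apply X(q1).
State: 1/√2|000⟩ + 1/√2|010⟩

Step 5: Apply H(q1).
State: |000⟩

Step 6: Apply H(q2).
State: 1/√2|000⟩ + 1/√2|001⟩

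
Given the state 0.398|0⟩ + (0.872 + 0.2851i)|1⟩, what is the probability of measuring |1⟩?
0.8417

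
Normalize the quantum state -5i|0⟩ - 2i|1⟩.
-0.9285i|0⟩ - 0.3714i|1⟩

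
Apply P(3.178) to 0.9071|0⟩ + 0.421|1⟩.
0.9071|0⟩ + (-0.4207 - 0.01532i)|1⟩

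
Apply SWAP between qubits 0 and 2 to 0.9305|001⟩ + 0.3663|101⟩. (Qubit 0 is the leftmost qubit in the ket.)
0.9305|100⟩ + 0.3663|101⟩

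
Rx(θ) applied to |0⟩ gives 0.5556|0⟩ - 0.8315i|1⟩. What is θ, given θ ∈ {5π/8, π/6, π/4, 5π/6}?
5π/8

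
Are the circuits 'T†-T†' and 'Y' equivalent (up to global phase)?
No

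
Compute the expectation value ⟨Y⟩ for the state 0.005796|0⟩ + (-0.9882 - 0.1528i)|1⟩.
-0.001771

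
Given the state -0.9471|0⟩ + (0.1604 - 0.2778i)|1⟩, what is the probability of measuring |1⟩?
0.1029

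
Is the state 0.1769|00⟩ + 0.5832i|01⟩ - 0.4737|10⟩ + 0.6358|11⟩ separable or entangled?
Entangled

Writing the state as a|00⟩ + b|01⟩ + c|10⟩ + d|11⟩, it is a product state iff ad − bc = 0.
Here (a, b, c, d) = (0.1769, 0.5832i, -0.4737, 0.6358): ad − bc = (0.1769)(0.6358) − (0.5832i)(-0.4737) = (0.1125 + 0.2763i) ≠ 0, so the state is entangled.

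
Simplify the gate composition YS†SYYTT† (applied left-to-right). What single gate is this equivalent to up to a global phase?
Y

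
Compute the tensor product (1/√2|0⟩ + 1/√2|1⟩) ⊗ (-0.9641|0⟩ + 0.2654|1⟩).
-0.6817|00⟩ + 0.1877|01⟩ - 0.6817|10⟩ + 0.1877|11⟩

amp(|b₁b₂…⟩) = product of the factor amplitudes for bits b₁, b₂, …; only kets whose every factor amplitude is nonzero survive.
|00⟩: (1/√2)(-0.9641) = -0.6817
|01⟩: (1/√2)(0.2654) = 0.1877
|10⟩: (1/√2)(-0.9641) = -0.6817
|11⟩: (1/√2)(0.2654) = 0.1877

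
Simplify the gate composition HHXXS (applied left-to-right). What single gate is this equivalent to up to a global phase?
S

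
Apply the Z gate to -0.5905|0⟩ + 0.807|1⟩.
-0.5905|0⟩ - 0.807|1⟩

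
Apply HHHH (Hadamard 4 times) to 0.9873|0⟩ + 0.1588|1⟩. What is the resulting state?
0.9873|0⟩ + 0.1588|1⟩

H² = I, so an even number of Hadamards cancels: H^4 = I and the state is unchanged.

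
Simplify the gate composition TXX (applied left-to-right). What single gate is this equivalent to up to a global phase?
T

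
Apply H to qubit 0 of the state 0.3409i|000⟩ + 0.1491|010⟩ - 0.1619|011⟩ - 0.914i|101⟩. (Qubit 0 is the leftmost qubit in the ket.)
0.2411i|000⟩ - 0.6463i|001⟩ + 0.1054|010⟩ - 0.1145|011⟩ + 0.2411i|100⟩ + 0.6463i|101⟩ + 0.1054|110⟩ - 0.1145|111⟩

H on qubit 0 mixes each pair of kets that differ only in qubit 0: amplitudes (a, b) of (|…0…⟩, |…1…⟩) become ((a + b)/√2, (a − b)/√2). Kets absent from the input have amplitude 0.
(|000⟩, |100⟩): (a, b) = (0.3409i, 0) → (0.2411i, 0.2411i)
(|001⟩, |101⟩): (a, b) = (0, -0.914i) → (-0.6463i, 0.6463i)
(|010⟩, |110⟩): (a, b) = (0.1491, 0) → (0.1054, 0.1054)
(|011⟩, |111⟩): (a, b) = (-0.1619, 0) → (-0.1145, -0.1145)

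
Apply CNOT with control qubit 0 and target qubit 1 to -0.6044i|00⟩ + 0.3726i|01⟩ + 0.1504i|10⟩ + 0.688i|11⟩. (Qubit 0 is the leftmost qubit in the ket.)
-0.6044i|00⟩ + 0.3726i|01⟩ + 0.688i|10⟩ + 0.1504i|11⟩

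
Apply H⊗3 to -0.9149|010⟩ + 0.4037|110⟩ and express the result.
-0.1807|000⟩ - 0.1807|001⟩ + 0.1807|010⟩ + 0.1807|011⟩ - 0.4662|100⟩ - 0.4662|101⟩ + 0.4662|110⟩ + 0.4662|111⟩

H⊗3 gives amp(|y⟩) = (1/2√2) Σ_x (−1)^(x·y) amp(|x⟩), where x·y is the number of positions in which both x and y have a 1.
|000⟩: (-0.9149 + 0.4037)/(2√2) = -0.1807
|001⟩: (-0.9149 + 0.4037)/(2√2) = -0.1807
|010⟩: (0.9149 - 0.4037)/(2√2) = 0.1807
|011⟩: (0.9149 - 0.4037)/(2√2) = 0.1807
|100⟩: (-0.9149 - 0.4037)/(2√2) = -0.4662
|101⟩: (-0.9149 - 0.4037)/(2√2) = -0.4662
|110⟩: (0.9149 + 0.4037)/(2√2) = 0.4662
|111⟩: (0.9149 + 0.4037)/(2√2) = 0.4662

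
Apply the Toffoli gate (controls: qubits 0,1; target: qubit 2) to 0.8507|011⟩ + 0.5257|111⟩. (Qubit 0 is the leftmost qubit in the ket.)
0.8507|011⟩ + 0.5257|110⟩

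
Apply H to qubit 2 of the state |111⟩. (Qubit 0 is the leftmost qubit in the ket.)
1/√2|110⟩ - 1/√2|111⟩

H on qubit 2 mixes each pair of kets that differ only in qubit 2: amplitudes (a, b) of (|…0…⟩, |…1…⟩) become ((a + b)/√2, (a − b)/√2). Kets absent from the input have amplitude 0.
(|110⟩, |111⟩): (a, b) = (0, 1) → (1/√2, -1/√2)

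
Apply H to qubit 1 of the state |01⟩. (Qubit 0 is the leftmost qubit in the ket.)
1/√2|00⟩ - 1/√2|01⟩

H on qubit 1 mixes each pair of kets that differ only in qubit 1: amplitudes (a, b) of (|…0…⟩, |…1…⟩) become ((a + b)/√2, (a − b)/√2). Kets absent from the input have amplitude 0.
(|00⟩, |01⟩): (a, b) = (0, 1) → (1/√2, -1/√2)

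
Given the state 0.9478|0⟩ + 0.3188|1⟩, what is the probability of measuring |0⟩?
0.8983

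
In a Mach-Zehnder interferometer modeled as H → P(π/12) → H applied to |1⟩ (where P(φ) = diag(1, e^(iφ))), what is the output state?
(0.01704 - 0.1294i)|0⟩ + (0.983 + 0.1294i)|1⟩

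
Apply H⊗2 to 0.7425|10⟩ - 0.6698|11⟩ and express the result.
0.03635|00⟩ + 0.7062|01⟩ - 0.03635|10⟩ - 0.7062|11⟩

H⊗2 gives amp(|y⟩) = (1/2) Σ_x (−1)^(x·y) amp(|x⟩), where x·y is the number of positions in which both x and y have a 1.
|00⟩: (0.7425 - 0.6698)/2 = 0.03635
|01⟩: (0.7425 + 0.6698)/2 = 0.7062
|10⟩: (-0.7425 + 0.6698)/2 = -0.03635
|11⟩: (-0.7425 - 0.6698)/2 = -0.7062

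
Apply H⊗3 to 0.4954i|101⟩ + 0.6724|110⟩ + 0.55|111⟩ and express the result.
(0.4322 + 0.1752i)|000⟩ + (0.04327 - 0.1752i)|001⟩ + (-0.4322 + 0.1752i)|010⟩ + (-0.04327 - 0.1752i)|011⟩ + (-0.4322 - 0.1752i)|100⟩ + (-0.04327 + 0.1752i)|101⟩ + (0.4322 - 0.1752i)|110⟩ + (0.04327 + 0.1752i)|111⟩

H⊗3 gives amp(|y⟩) = (1/2√2) Σ_x (−1)^(x·y) amp(|x⟩), where x·y is the number of positions in which both x and y have a 1.
|000⟩: (0.4954i + 0.6724 + 0.55)/(2√2) = (0.4322 + 0.1752i)
|001⟩: (-0.4954i + 0.6724 - 0.55)/(2√2) = (0.04327 - 0.1752i)
|010⟩: (0.4954i - 0.6724 - 0.55)/(2√2) = (-0.4322 + 0.1752i)
|011⟩: (-0.4954i - 0.6724 + 0.55)/(2√2) = (-0.04327 - 0.1752i)
|100⟩: (-0.4954i - 0.6724 - 0.55)/(2√2) = (-0.4322 - 0.1752i)
|101⟩: (0.4954i - 0.6724 + 0.55)/(2√2) = (-0.04327 + 0.1752i)
|110⟩: (-0.4954i + 0.6724 + 0.55)/(2√2) = (0.4322 - 0.1752i)
|111⟩: (0.4954i + 0.6724 - 0.55)/(2√2) = (0.04327 + 0.1752i)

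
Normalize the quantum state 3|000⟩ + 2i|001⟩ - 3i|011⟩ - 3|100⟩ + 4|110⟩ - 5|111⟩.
1/√8|000⟩ + 0.2357i|001⟩ - (1/√8)i|011⟩ - 1/√8|100⟩ + 0.4714|110⟩ - 0.5893|111⟩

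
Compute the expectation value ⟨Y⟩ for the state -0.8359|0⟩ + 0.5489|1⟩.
0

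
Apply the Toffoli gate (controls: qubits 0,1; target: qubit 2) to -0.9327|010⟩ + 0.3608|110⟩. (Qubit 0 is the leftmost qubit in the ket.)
-0.9327|010⟩ + 0.3608|111⟩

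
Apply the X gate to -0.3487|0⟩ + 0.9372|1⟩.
0.9372|0⟩ - 0.3487|1⟩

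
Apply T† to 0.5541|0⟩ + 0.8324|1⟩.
0.5541|0⟩ + (0.5886 - 0.5886i)|1⟩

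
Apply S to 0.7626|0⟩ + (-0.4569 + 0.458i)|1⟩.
0.7626|0⟩ + (-0.458 - 0.4569i)|1⟩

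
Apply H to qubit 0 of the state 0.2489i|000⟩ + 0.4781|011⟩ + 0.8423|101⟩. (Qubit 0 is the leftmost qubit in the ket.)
0.176i|000⟩ + 0.5956|001⟩ + 0.3381|011⟩ + 0.176i|100⟩ - 0.5956|101⟩ + 0.3381|111⟩

H on qubit 0 mixes each pair of kets that differ only in qubit 0: amplitudes (a, b) of (|…0…⟩, |…1…⟩) become ((a + b)/√2, (a − b)/√2). Kets absent from the input have amplitude 0.
(|000⟩, |100⟩): (a, b) = (0.2489i, 0) → (0.176i, 0.176i)
(|001⟩, |101⟩): (a, b) = (0, 0.8423) → (0.5956, -0.5956)
(|011⟩, |111⟩): (a, b) = (0.4781, 0) → (0.3381, 0.3381)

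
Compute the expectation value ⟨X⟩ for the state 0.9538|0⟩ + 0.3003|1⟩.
0.5729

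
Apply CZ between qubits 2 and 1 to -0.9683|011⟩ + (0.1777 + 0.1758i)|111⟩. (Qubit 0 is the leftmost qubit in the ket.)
0.9683|011⟩ + (-0.1777 - 0.1758i)|111⟩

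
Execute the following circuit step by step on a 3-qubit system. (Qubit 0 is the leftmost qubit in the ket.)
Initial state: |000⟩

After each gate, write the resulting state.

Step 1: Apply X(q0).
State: |100⟩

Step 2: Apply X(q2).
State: |101⟩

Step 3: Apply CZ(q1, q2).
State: |101⟩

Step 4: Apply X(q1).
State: |111⟩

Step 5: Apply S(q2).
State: i|111⟩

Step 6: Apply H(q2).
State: (1/√2)i|110⟩ - (1/√2)i|111⟩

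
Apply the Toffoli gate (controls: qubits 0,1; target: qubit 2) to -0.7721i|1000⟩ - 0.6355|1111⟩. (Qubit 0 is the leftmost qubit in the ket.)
-0.7721i|1000⟩ - 0.6355|1101⟩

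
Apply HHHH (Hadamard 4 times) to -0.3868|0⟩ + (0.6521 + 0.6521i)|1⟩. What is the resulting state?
-0.3868|0⟩ + (0.6521 + 0.6521i)|1⟩

H² = I, so an even number of Hadamards cancels: H^4 = I and the state is unchanged.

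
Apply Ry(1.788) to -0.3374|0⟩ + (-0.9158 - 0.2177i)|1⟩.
(0.5026 + 0.1697i)|0⟩ + (-0.8366 - 0.1363i)|1⟩

Ry(1.788) = [[cos(θ/2), −sin(θ/2)], [sin(θ/2), cos(θ/2)]]; θ = 1.788, cos(θ/2) ≈ 0.626299, sin(θ/2) ≈ 0.779583.
With a = amp(|0⟩) = -0.3374 and b = amp(|1⟩) = (-0.9158 - 0.2177i):
new amp(|0⟩) = (0.626299)·a + (-0.779583)·b = (0.5026 + 0.1697i)
new amp(|1⟩) = (0.779583)·a + (0.626299)·b = (-0.8366 - 0.1363i)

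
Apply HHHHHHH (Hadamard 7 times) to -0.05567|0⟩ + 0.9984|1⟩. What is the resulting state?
0.6666|0⟩ - 0.7453|1⟩

H² = I, so H^7 = H: a single Hadamard. With (a, b) = (-0.05567, 0.9984), H gives ((a + b)/√2, (a − b)/√2) = (0.6666, -0.7453).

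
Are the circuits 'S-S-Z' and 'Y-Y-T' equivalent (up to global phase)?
No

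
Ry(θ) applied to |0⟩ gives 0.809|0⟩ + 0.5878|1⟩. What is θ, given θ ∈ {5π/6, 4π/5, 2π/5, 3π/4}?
2π/5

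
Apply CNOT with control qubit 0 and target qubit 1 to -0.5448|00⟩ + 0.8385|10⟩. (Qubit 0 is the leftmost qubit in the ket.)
-0.5448|00⟩ + 0.8385|11⟩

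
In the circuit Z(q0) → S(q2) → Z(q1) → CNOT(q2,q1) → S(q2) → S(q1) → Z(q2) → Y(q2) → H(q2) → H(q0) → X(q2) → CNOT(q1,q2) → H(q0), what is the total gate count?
13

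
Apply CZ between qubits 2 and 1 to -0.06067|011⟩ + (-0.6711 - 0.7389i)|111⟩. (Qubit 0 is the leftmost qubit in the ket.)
0.06067|011⟩ + (0.6711 + 0.7389i)|111⟩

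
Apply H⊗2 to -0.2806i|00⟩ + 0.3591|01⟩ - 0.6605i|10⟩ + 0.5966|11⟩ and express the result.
(0.4779 - 0.4706i)|00⟩ + (-0.4779 - 0.4706i)|01⟩ + (-0.1188 + 0.19i)|10⟩ + (0.1188 + 0.19i)|11⟩

H⊗2 gives amp(|y⟩) = (1/2) Σ_x (−1)^(x·y) amp(|x⟩), where x·y is the number of positions in which both x and y have a 1.
|00⟩: (-0.2806i + 0.3591 - 0.6605i + 0.5966)/2 = (0.4779 - 0.4706i)
|01⟩: (-0.2806i - 0.3591 - 0.6605i - 0.5966)/2 = (-0.4779 - 0.4706i)
|10⟩: (-0.2806i + 0.3591 + 0.6605i - 0.5966)/2 = (-0.1188 + 0.19i)
|11⟩: (-0.2806i - 0.3591 + 0.6605i + 0.5966)/2 = (0.1188 + 0.19i)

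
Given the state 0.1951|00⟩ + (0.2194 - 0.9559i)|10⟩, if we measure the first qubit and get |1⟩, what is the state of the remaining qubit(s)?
(0.2237 - 0.9747i)|0⟩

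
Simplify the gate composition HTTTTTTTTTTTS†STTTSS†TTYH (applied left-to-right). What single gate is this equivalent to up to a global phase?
Y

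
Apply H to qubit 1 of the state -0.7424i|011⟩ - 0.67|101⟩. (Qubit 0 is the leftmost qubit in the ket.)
-0.525i|001⟩ + 0.525i|011⟩ - 0.4738|101⟩ - 0.4738|111⟩

H on qubit 1 mixes each pair of kets that differ only in qubit 1: amplitudes (a, b) of (|…0…⟩, |…1…⟩) become ((a + b)/√2, (a − b)/√2). Kets absent from the input have amplitude 0.
(|001⟩, |011⟩): (a, b) = (0, -0.7424i) → (-0.525i, 0.525i)
(|101⟩, |111⟩): (a, b) = (-0.67, 0) → (-0.4738, -0.4738)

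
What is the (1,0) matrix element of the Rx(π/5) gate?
-0.309i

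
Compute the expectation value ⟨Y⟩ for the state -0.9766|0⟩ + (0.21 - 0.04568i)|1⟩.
0.08922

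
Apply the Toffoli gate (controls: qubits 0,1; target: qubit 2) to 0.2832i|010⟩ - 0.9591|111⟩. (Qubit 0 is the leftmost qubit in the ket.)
0.2832i|010⟩ - 0.9591|110⟩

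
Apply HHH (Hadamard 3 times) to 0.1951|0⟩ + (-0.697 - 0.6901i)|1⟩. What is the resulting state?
(-0.3549 - 0.488i)|0⟩ + (0.6308 + 0.488i)|1⟩

H² = I, so H^3 = H: a single Hadamard. With (a, b) = (0.1951, (-0.697 - 0.6901i)), H gives ((a + b)/√2, (a − b)/√2) = ((-0.3549 - 0.488i), (0.6308 + 0.488i)).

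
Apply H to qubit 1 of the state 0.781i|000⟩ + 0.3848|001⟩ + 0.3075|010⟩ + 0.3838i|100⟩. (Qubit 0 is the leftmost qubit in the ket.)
(0.2174 + 0.5523i)|000⟩ + 0.2721|001⟩ + (-0.2174 + 0.5523i)|010⟩ + 0.2721|011⟩ + 0.2714i|100⟩ + 0.2714i|110⟩

H on qubit 1 mixes each pair of kets that differ only in qubit 1: amplitudes (a, b) of (|…0…⟩, |…1…⟩) become ((a + b)/√2, (a − b)/√2). Kets absent from the input have amplitude 0.
(|000⟩, |010⟩): (a, b) = (0.781i, 0.3075) → ((0.2174 + 0.5523i), (-0.2174 + 0.5523i))
(|001⟩, |011⟩): (a, b) = (0.3848, 0) → (0.2721, 0.2721)
(|100⟩, |110⟩): (a, b) = (0.3838i, 0) → (0.2714i, 0.2714i)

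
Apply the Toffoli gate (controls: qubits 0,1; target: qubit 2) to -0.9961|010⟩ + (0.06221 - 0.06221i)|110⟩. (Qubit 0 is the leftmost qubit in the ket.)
-0.9961|010⟩ + (0.06221 - 0.06221i)|111⟩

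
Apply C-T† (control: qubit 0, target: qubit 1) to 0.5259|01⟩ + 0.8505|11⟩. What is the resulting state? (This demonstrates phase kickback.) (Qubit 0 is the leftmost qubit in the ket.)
0.5259|01⟩ + (0.6014 - 0.6014i)|11⟩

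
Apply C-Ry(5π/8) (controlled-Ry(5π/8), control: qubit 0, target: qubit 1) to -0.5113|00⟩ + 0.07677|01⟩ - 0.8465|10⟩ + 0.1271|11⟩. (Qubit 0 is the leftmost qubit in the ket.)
-0.5113|00⟩ + 0.07677|01⟩ - 0.576|10⟩ - 0.6332|11⟩

C-Ry(5π/8) leaves the control-|0⟩ kets |00⟩, |01⟩ unchanged and applies Ry(5π/8) to qubit 1 on the control-|1⟩ pair (|10⟩, |11⟩).
Ry(5π/8) = [[cos(θ/2), −sin(θ/2)], [sin(θ/2), cos(θ/2)]]; θ = 5π/8, cos(θ/2) ≈ 0.55557, sin(θ/2) ≈ 0.83147.
With a = amp(|10⟩) = -0.8465 and b = amp(|11⟩) = 0.1271:
new amp(|10⟩) = (0.55557)·a + (-0.83147)·b = -0.576
new amp(|11⟩) = (0.83147)·a + (0.55557)·b = -0.6332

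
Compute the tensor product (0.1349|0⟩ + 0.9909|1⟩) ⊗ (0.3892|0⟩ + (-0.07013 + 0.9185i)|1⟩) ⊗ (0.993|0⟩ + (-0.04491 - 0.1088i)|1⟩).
0.05214|000⟩ + (-0.002358 - 0.005712i)|001⟩ + (-0.009394 + 0.123i)|010⟩ + (0.01391 - 0.004535i)|011⟩ + 0.383|100⟩ + (-0.01732 - 0.04196i)|101⟩ + (-0.06901 + 0.9038i)|110⟩ + (0.1021 - 0.03331i)|111⟩

amp(|b₁b₂…⟩) = product of the factor amplitudes for bits b₁, b₂, …; only kets whose every factor amplitude is nonzero survive.
|000⟩: (0.1349)(0.3892)(0.993) = 0.05214
|001⟩: (0.1349)(0.3892)(-0.04491 - 0.1088i) = (-0.002358 - 0.005712i)
|010⟩: (0.1349)(-0.07013 + 0.9185i)(0.993) = (-0.009394 + 0.123i)
|011⟩: (0.1349)(-0.07013 + 0.9185i)(-0.04491 - 0.1088i) = (0.01391 - 0.004535i)
|100⟩: (0.9909)(0.3892)(0.993) = 0.383
|101⟩: (0.9909)(0.3892)(-0.04491 - 0.1088i) = (-0.01732 - 0.04196i)
|110⟩: (0.9909)(-0.07013 + 0.9185i)(0.993) = (-0.06901 + 0.9038i)
|111⟩: (0.9909)(-0.07013 + 0.9185i)(-0.04491 - 0.1088i) = (0.1021 - 0.03331i)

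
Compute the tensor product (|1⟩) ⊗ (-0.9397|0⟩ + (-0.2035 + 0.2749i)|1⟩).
-0.9397|10⟩ + (-0.2035 + 0.2749i)|11⟩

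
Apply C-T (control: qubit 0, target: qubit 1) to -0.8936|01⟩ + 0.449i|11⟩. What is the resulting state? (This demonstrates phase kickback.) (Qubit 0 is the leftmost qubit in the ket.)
-0.8936|01⟩ + (-0.3175 + 0.3175i)|11⟩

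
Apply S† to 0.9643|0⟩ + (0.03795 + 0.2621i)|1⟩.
0.9643|0⟩ + (0.2621 - 0.03795i)|1⟩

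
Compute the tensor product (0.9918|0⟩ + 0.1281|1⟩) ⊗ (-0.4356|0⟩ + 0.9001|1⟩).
-0.432|00⟩ + 0.8927|01⟩ - 0.0558|10⟩ + 0.1153|11⟩

amp(|b₁b₂…⟩) = product of the factor amplitudes for bits b₁, b₂, …; only kets whose every factor amplitude is nonzero survive.
|00⟩: (0.9918)(-0.4356) = -0.432
|01⟩: (0.9918)(0.9001) = 0.8927
|10⟩: (0.1281)(-0.4356) = -0.0558
|11⟩: (0.1281)(0.9001) = 0.1153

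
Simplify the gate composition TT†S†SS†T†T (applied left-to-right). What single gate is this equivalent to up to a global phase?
S†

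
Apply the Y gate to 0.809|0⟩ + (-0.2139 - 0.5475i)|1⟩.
(-0.5475 + 0.2139i)|0⟩ + 0.809i|1⟩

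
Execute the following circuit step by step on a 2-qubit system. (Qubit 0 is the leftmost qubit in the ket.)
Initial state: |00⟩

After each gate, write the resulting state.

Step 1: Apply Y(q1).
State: i|01⟩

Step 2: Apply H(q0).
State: (1/√2)i|01⟩ + (1/√2)i|11⟩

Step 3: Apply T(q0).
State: (1/√2)i|01⟩ + (-1/2 + (1/2)i)|11⟩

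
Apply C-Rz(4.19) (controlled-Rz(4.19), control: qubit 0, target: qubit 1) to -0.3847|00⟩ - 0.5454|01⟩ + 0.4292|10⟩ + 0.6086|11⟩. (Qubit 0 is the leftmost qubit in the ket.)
-0.3847|00⟩ - 0.5454|01⟩ + (-0.2148 - 0.3716i)|10⟩ + (-0.3046 + 0.5269i)|11⟩

C-Rz(4.19) leaves the control-|0⟩ kets |00⟩, |01⟩ unchanged and applies Rz(4.19) to qubit 1 on the control-|1⟩ pair (|10⟩, |11⟩).
Rz(4.19) = [[e^(−iθ/2), 0], [0, e^(iθ/2)]] with e^(±iθ/2) = cos(θ/2) ± i·sin(θ/2); θ = 4.19, cos(θ/2) ≈ -0.500524, sin(θ/2) ≈ 0.865723.
With a = amp(|10⟩) = 0.4292 and b = amp(|11⟩) = 0.6086:
new amp(|10⟩) = (-0.500524 - 0.865723i)·a = (-0.2148 - 0.3716i)
new amp(|11⟩) = (-0.500524 + 0.865723i)·b = (-0.3046 + 0.5269i)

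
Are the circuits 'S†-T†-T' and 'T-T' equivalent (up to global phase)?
No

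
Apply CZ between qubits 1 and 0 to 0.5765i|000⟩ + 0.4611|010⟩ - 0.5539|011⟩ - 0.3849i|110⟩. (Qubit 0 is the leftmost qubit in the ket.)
0.5765i|000⟩ + 0.4611|010⟩ - 0.5539|011⟩ + 0.3849i|110⟩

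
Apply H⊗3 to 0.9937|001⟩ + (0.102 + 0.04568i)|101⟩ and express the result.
(0.3874 + 0.01615i)|000⟩ + (-0.3874 - 0.01615i)|001⟩ + (0.3874 + 0.01615i)|010⟩ + (-0.3874 - 0.01615i)|011⟩ + (0.3153 - 0.01615i)|100⟩ + (-0.3153 + 0.01615i)|101⟩ + (0.3153 - 0.01615i)|110⟩ + (-0.3153 + 0.01615i)|111⟩

H⊗3 gives amp(|y⟩) = (1/2√2) Σ_x (−1)^(x·y) amp(|x⟩), where x·y is the number of positions in which both x and y have a 1.
|000⟩: (0.9937 + (0.102 + 0.04568i))/(2√2) = (0.3874 + 0.01615i)
|001⟩: (-0.9937 - (0.102 + 0.04568i))/(2√2) = (-0.3874 - 0.01615i)
|010⟩: (0.9937 + (0.102 + 0.04568i))/(2√2) = (0.3874 + 0.01615i)
|011⟩: (-0.9937 - (0.102 + 0.04568i))/(2√2) = (-0.3874 - 0.01615i)
|100⟩: (0.9937 - (0.102 + 0.04568i))/(2√2) = (0.3153 - 0.01615i)
|101⟩: (-0.9937 + (0.102 + 0.04568i))/(2√2) = (-0.3153 + 0.01615i)
|110⟩: (0.9937 - (0.102 + 0.04568i))/(2√2) = (0.3153 - 0.01615i)
|111⟩: (-0.9937 + (0.102 + 0.04568i))/(2√2) = (-0.3153 + 0.01615i)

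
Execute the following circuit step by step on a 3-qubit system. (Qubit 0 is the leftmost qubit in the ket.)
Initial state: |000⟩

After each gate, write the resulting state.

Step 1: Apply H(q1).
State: 1/√2|000⟩ + 1/√2|010⟩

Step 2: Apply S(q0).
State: 1/√2|000⟩ + 1/√2|010⟩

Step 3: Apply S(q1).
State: 1/√2|000⟩ + (1/√2)i|010⟩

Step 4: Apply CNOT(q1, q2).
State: 1/√2|000⟩ + (1/√2)i|011⟩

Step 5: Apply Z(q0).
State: 1/√2|000⟩ + (1/√2)i|011⟩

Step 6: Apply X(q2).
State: 1/√2|001⟩ + (1/√2)i|010⟩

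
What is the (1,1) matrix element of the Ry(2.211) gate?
0.4487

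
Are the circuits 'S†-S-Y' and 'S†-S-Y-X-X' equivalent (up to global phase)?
Yes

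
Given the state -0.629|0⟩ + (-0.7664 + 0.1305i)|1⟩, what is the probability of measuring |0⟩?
0.3956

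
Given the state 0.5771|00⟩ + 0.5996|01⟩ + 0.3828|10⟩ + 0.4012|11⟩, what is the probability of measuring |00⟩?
0.333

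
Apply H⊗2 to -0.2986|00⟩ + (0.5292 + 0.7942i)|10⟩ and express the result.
(0.1153 + 0.3971i)|00⟩ + (0.1153 + 0.3971i)|01⟩ + (-0.4139 - 0.3971i)|10⟩ + (-0.4139 - 0.3971i)|11⟩

H⊗2 gives amp(|y⟩) = (1/2) Σ_x (−1)^(x·y) amp(|x⟩), where x·y is the number of positions in which both x and y have a 1.
|00⟩: (-0.2986 + (0.5292 + 0.7942i))/2 = (0.1153 + 0.3971i)
|01⟩: (-0.2986 + (0.5292 + 0.7942i))/2 = (0.1153 + 0.3971i)
|10⟩: (-0.2986 - (0.5292 + 0.7942i))/2 = (-0.4139 - 0.3971i)
|11⟩: (-0.2986 - (0.5292 + 0.7942i))/2 = (-0.4139 - 0.3971i)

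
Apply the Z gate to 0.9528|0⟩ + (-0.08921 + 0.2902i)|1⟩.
0.9528|0⟩ + (0.08921 - 0.2902i)|1⟩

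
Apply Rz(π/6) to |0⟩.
(0.9659 - 0.2588i)|0⟩

Rz(π/6) = [[e^(−iθ/2), 0], [0, e^(iθ/2)]] with e^(±iθ/2) = cos(θ/2) ± i·sin(θ/2); θ = π/6, cos(θ/2) ≈ 0.965926, sin(θ/2) ≈ 0.258819.
With a = amp(|0⟩) = 1 and b = amp(|1⟩) = 0:
new amp(|0⟩) = (0.965926 - 0.258819i)·a = (0.9659 - 0.2588i)
new amp(|1⟩) = (0.965926 + 0.258819i)·b = 0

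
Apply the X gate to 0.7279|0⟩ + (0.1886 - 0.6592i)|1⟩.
(0.1886 - 0.6592i)|0⟩ + 0.7279|1⟩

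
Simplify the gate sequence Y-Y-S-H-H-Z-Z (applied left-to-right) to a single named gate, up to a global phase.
S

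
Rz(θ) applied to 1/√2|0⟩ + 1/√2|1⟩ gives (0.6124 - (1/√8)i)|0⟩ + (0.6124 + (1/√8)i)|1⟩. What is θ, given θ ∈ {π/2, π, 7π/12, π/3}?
π/3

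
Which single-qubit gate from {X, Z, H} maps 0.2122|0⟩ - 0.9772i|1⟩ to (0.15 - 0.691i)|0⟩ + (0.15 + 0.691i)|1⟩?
H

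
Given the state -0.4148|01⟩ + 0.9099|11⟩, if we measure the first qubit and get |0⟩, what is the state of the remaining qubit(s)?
-|1⟩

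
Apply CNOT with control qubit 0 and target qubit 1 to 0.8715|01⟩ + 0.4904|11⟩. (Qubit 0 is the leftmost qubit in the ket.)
0.8715|01⟩ + 0.4904|10⟩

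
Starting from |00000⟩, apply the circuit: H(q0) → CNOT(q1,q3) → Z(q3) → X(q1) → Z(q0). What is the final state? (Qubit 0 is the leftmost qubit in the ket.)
1/√2|01000⟩ - 1/√2|11000⟩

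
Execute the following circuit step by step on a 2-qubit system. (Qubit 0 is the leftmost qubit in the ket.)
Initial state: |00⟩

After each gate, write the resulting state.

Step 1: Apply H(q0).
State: 1/√2|00⟩ + 1/√2|10⟩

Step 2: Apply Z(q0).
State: 1/√2|00⟩ - 1/√2|10⟩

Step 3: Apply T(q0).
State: 1/√2|00⟩ + (-1/2 - (1/2)i)|10⟩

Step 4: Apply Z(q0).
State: 1/√2|00⟩ + (1/2 + (1/2)i)|10⟩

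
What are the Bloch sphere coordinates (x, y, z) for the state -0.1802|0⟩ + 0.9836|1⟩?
(-0.3545, 0, -0.935)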